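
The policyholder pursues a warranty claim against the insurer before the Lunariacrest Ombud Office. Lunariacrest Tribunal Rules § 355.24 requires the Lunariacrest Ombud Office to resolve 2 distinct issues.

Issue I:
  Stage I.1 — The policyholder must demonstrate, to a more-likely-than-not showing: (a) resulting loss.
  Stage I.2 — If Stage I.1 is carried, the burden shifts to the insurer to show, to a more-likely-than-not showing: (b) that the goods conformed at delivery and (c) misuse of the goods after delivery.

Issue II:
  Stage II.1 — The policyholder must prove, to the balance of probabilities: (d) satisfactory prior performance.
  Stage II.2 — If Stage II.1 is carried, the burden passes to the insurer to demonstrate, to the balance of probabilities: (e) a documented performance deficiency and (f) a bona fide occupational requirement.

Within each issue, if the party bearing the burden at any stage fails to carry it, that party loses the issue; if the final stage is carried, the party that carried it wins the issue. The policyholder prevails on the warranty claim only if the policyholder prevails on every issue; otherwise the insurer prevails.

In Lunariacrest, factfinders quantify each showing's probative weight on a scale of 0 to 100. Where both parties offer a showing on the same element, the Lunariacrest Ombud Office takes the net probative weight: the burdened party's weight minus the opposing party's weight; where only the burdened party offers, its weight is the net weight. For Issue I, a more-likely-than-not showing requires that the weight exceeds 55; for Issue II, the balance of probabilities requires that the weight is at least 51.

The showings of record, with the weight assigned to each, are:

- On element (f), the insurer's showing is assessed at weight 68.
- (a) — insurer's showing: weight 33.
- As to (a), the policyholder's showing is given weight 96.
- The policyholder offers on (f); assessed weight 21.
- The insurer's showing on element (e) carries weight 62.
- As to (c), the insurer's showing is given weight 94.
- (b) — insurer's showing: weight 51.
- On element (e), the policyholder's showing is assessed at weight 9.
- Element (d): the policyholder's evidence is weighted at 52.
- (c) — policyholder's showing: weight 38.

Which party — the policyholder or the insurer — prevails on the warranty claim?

— Issue I —
Stage I.1 (policyholder, a more-likely-than-not showing, weight exceeds 55): (a) net 96−33=63 > 55 — meets.
  All elements met. The burden passes to the insurer.
Stage I.2 (insurer, a more-likely-than-not showing, weight exceeds 55): (b) 51 ≤ 55 — fails; (c) net 94−38=56 > 55 — meets.
  Not every element is met, so the insurer fails to carry Stage I.2.
The policyholder prevails on this issue.
— Issue II —
At Stage II.1 the policyholder must meet the balance of probabilities (weight is at least 51): on (d) the weight is 52, ≥ 51, so (d) meets the standard.
  The policyholder carries Stage II.1; the insurer now bears the burden.
At Stage II.2 the insurer must meet the balance of probabilities (weight is at least 51): on (e) the weight is 62 less the opposing 9 gives net 53, which does reach 51, so (e) meets the standard; on (f) the weight is 68 less the opposing 21 gives net 47, which does not reach 51, so (f) does not meet the standard.
  Not every element is met, so the insurer fails to carry Stage II.2.
The analysis ends at Stage II.2; the policyholder prevails on this issue.
Per-issue: Issue I → policyholder; Issue II → policyholder. The policyholder must prevail on every issue; overall, the policyholder prevails.

policyholder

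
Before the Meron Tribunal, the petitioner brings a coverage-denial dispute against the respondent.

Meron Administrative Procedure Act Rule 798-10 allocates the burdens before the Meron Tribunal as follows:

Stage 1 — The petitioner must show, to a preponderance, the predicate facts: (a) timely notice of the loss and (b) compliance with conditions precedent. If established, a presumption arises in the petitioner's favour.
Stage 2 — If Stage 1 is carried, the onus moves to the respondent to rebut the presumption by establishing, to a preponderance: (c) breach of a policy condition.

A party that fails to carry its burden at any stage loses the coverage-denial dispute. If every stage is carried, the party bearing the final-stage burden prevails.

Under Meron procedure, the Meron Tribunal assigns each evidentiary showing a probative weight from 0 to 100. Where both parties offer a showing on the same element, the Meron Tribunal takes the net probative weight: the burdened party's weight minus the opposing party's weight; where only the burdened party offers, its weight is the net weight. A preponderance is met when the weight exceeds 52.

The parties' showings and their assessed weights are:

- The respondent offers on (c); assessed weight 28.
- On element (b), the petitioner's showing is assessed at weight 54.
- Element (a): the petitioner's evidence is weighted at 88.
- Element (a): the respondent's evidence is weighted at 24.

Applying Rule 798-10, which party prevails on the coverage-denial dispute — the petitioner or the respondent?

Stage 1 — burden on petitioner; standard: a preponderance (weight exceeds 52).
    (a): 88 − 24 = 64 > 52 [met]
    (b): 54 > 52 [met]
  Stage 1 is satisfied; the onus moves to the respondent.
Stage 2 — burden on respondent; standard: a preponderance (weight exceeds 52).
    (c): 28 ≤ 52 [not met]
  Not every element is met, so the respondent fails to carry Stage 2.
So the petitioner prevails.

petitioner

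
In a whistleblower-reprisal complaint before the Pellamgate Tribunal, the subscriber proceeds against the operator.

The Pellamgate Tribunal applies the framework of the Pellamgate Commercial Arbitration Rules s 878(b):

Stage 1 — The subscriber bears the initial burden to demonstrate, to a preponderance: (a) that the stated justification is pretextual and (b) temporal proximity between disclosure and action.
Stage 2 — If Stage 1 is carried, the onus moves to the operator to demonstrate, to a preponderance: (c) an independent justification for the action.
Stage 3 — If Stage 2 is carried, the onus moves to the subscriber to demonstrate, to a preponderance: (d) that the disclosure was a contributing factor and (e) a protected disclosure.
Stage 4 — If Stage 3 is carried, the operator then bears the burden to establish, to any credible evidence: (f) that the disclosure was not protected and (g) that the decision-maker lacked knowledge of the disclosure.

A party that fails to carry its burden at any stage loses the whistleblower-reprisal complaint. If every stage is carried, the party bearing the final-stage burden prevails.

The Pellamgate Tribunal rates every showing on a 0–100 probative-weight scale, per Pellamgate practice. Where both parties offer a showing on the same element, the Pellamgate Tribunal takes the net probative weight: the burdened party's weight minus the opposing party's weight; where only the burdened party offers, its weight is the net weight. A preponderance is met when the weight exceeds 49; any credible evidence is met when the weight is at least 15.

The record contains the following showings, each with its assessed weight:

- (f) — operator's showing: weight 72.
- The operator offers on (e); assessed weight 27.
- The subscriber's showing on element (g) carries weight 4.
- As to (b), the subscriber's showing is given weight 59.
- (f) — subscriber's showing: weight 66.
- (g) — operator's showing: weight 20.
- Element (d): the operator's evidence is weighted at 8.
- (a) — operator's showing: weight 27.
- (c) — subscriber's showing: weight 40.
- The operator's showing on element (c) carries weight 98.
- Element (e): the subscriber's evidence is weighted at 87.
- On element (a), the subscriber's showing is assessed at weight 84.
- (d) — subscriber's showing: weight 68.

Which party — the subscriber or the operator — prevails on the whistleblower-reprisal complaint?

subscriber

At Stage 1 the subscriber must meet a preponderance (weight exceeds 49): on (a) the weight is 84 less the opposing 27 gives net 57, which does exceed 49, so (a) meets the standard; on (b) the weight is 59, which does exceed 49, so (b) meets the standard.
  The subscriber carries Stage 1; the operator now bears the burden.
At Stage 2 the operator must meet a preponderance (weight exceeds 49): on (c) the weight is 98 less the opposing 40 gives net 58, which does exceed 49, so (c) meets the standard.
  Stage 2 carried; the burden shifts to the subscriber.
At Stage 3 the subscriber must meet a preponderance (weight exceeds 49): on (d) the weight is 68 less the opposing 8 gives net 60, > 49, so (d) meets the standard; on (e) the weight is 87 less the opposing 27 gives net 60, which does exceed 49, so (e) meets the standard.
  Stage 3 is satisfied; the onus moves to the operator.
At Stage 4 the operator must meet any credible evidence (weight is at least 15): on (f) the weight is 72 less the opposing 66 gives net 6, which does not reach 15, so (f) does not meet the standard; on (g) the weight is 20 less the opposing 4 gives net 16, which does reach 15, so (g) meets the standard.
  Stage 4 not carried; the operator fails its burden.
The subscriber prevails.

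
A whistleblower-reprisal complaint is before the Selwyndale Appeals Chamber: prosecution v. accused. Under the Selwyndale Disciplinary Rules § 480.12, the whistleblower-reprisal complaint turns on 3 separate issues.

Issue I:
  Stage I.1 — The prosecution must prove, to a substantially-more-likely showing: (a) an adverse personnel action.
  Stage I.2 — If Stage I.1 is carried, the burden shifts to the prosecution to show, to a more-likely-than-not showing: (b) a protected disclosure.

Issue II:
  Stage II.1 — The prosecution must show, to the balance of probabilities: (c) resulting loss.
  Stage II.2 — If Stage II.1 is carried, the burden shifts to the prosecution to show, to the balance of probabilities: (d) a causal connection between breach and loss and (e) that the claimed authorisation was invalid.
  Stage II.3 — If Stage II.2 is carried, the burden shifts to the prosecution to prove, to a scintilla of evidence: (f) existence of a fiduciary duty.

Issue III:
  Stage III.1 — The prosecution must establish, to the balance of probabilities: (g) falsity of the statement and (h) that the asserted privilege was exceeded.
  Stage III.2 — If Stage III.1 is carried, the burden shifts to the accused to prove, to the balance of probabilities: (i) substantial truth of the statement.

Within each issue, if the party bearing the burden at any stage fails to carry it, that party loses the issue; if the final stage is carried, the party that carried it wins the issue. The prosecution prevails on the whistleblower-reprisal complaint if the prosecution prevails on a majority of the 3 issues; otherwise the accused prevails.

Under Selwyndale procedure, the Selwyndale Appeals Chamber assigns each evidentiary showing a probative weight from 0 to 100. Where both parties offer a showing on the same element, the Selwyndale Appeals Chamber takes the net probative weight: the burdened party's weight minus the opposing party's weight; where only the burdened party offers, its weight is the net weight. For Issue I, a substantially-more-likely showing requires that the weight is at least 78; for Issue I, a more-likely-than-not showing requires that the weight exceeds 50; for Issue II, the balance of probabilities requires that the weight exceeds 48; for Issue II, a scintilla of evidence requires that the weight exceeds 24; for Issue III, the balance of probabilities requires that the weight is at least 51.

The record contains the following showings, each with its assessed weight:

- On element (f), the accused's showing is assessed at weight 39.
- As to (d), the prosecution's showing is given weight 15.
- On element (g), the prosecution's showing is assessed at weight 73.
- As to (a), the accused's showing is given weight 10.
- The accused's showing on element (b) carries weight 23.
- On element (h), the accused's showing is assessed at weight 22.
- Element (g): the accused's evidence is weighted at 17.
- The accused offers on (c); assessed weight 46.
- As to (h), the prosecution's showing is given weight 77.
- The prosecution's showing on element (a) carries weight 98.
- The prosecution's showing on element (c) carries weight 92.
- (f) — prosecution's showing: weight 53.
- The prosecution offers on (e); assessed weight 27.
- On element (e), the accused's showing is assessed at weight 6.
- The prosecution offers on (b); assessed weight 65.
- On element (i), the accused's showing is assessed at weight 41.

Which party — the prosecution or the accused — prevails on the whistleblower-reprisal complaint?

— Issue I —
Stage I.1 (prosecution, a substantially-more-likely showing, weight is at least 78): (a) net 98−10=88 ≥ 78 — meets.
  All elements met. The prosecution retains the burden for Stage I.2.
Stage I.2 (prosecution, a more-likely-than-not showing, weight exceeds 50): (b) net 65−23=42 ≤ 50 — fails.
  The prosecution does not carry Stage I.2.
The analysis ends at Stage I.2; the accused prevails on this issue.
— Issue II —
Stage II.1 — burden on prosecution; standard: the balance of probabilities (weight exceeds 48).
    (c): 92 − 46 = 46 ≤ 48 [not met]
  Stage II.1 not carried; the prosecution fails its burden.
The analysis ends at Stage II.1; the accused prevails on this issue.
— Issue III —
Stage III.1 — burden on prosecution; standard: the balance of probabilities (weight is at least 51).
    (g): 73 − 17 = 56 ≥ 51 [met]
    (h): 77 − 22 = 55 ≥ 51 [met]
  The prosecution carries Stage III.1; the accused now bears the burden.
Stage III.2 — burden on accused; standard: the balance of probabilities (weight is at least 51).
    (i): 41 < 51 [not met]
  The accused does not carry Stage III.2.
The prosecution prevails on this issue.
Per-issue: Issue I → accused; Issue II → accused; Issue III → prosecution. The prosecution must prevail on a majority of issues; overall, the accused prevails.

accused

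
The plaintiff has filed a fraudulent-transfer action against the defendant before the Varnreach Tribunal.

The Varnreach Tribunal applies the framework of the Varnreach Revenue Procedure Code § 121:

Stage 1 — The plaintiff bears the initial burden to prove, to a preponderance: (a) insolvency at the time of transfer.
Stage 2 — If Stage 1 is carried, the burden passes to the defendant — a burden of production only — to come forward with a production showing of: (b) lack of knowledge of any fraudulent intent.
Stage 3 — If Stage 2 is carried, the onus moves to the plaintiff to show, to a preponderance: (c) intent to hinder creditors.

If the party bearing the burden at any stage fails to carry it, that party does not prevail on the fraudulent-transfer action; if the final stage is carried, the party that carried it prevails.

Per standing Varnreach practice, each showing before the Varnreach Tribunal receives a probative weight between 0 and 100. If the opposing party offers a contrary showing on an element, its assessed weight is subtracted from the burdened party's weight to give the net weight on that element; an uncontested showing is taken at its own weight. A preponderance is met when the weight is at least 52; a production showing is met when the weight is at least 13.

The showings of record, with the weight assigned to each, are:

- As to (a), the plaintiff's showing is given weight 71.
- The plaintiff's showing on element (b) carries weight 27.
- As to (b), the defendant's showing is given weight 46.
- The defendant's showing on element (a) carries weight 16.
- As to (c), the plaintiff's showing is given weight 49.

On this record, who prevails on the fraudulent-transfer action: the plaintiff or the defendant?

defendant

Stage 1 — burden on plaintiff; standard: a preponderance (weight is at least 52).
    (a): 71 − 16 = 55 ≥ 52 [met]
  The plaintiff carries Stage 1; the defendant now bears the burden.
Stage 2 — burden on defendant; standard: a production showing (weight is at least 13).
    (b): 46 − 27 = 19 ≥ 13 [met]
  The defendant carries Stage 2; the plaintiff now bears the burden.
Stage 3 — burden on plaintiff; standard: a preponderance (weight is at least 52).
    (c): 49 < 52 [not met]
  The plaintiff does not carry Stage 3.
The defendant prevails.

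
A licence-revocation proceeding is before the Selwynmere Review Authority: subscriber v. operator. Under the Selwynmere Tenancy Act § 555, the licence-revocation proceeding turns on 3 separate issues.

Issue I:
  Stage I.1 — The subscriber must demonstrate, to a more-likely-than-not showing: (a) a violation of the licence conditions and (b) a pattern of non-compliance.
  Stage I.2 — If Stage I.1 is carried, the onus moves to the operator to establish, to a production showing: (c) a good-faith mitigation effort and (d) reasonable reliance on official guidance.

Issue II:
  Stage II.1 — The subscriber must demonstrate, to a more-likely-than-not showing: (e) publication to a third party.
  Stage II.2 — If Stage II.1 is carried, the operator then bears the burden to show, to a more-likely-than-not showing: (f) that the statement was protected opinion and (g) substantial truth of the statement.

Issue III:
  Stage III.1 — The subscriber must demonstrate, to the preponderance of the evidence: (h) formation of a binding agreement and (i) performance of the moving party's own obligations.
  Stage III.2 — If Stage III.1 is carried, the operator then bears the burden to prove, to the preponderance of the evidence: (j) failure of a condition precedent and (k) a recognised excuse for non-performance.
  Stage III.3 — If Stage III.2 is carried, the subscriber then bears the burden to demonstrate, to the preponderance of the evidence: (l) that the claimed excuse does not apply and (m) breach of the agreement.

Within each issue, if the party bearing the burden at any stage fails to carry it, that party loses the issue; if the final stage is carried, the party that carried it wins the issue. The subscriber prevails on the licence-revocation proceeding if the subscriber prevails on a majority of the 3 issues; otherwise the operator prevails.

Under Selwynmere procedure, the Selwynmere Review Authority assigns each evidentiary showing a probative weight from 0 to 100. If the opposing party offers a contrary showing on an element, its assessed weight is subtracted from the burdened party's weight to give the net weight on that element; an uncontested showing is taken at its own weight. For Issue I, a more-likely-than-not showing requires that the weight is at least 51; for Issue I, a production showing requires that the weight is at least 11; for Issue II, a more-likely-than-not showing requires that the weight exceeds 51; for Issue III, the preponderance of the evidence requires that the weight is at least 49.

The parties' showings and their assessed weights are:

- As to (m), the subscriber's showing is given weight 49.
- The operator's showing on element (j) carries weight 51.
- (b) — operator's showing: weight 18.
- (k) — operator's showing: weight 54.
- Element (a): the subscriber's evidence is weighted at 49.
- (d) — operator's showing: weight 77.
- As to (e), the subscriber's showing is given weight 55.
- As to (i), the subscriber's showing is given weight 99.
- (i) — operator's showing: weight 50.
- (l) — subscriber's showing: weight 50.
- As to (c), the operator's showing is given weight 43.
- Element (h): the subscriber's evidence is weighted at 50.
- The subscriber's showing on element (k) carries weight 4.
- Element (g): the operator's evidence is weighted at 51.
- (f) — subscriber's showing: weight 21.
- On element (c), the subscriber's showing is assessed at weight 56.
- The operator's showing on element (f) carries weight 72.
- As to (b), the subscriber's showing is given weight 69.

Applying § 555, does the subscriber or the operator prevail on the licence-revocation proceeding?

subscriber

— Issue I —
At Stage I.1 the subscriber must meet a more-likely-than-not showing (weight is at least 51): on (a) the weight is 49, which does not reach 51, so (a) does not meet the standard; on (b) the weight is 69 less the opposing 18 gives net 51, ≥ 51, so (b) meets the standard.
  The subscriber does not carry Stage I.1.
The operator prevails on this issue.
— Issue II —
Stage II.1 — burden on subscriber; standard: a more-likely-than-not showing (weight exceeds 51).
    (e): 55 > 51 [met]
  The subscriber carries Stage II.1; the operator now bears the burden.
Stage II.2 — burden on operator; standard: a more-likely-than-not showing (weight exceeds 51).
    (f): 72 − 21 = 51 ≤ 51 [not met]
    (g): 51 ≤ 51 [not met]
  Not every element is met, so the operator fails to carry Stage II.2.
The analysis ends at Stage II.2; the subscriber prevails on this issue.
— Issue III —
Stage III.1 (subscriber, the preponderance of the evidence, weight is at least 49): (h) 50 ≥ 49 — meets; (i) net 99−50=49 ≥ 49 — meets.
  All elements met. The burden passes to the operator.
Stage III.2 (operator, the preponderance of the evidence, weight is at least 49): (j) 51 ≥ 49 — meets; (k) net 54−4=50 ≥ 49 — meets.
  Stage III.2 is satisfied; the onus moves to the subscriber.
Stage III.3 (subscriber, the preponderance of the evidence, weight is at least 49): (l) 50 ≥ 49 — meets; (m) 49 ≥ 49 — meets.
  Stage III.3 carried; the final stage is satisfied.
All stages carried — the subscriber prevails on this issue.
Per-issue: Issue I → operator; Issue II → subscriber; Issue III → subscriber. The subscriber must prevail on a majority of issues; overall, the subscriber prevails.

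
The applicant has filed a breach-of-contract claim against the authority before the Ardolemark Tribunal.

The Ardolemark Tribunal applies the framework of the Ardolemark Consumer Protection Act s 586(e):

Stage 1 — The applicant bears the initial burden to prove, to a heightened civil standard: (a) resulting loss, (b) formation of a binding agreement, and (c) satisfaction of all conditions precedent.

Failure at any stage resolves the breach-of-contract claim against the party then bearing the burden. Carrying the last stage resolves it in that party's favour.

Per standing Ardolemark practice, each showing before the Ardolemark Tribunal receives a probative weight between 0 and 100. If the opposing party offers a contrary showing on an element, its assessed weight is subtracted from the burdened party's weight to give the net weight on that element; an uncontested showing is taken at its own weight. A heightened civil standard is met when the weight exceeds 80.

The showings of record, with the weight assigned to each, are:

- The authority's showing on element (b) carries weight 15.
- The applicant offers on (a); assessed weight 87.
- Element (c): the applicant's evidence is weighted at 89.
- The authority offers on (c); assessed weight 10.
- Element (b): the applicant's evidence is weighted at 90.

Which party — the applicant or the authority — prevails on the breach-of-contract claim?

authority

At Stage 1 the applicant must meet a heightened civil standard (weight exceeds 80): on (a) the weight is 87, which does exceed 80, so (a) meets the standard; on (b) the weight is 90 less the opposing 15 gives net 75, which does not exceed 80, so (b) does not meet the standard; on (c) the weight is 89 less the opposing 10 gives net 79, ≤ 80, so (c) does not meet the standard.
  Not every element is met, so the applicant fails to carry Stage 1.
So the authority prevails.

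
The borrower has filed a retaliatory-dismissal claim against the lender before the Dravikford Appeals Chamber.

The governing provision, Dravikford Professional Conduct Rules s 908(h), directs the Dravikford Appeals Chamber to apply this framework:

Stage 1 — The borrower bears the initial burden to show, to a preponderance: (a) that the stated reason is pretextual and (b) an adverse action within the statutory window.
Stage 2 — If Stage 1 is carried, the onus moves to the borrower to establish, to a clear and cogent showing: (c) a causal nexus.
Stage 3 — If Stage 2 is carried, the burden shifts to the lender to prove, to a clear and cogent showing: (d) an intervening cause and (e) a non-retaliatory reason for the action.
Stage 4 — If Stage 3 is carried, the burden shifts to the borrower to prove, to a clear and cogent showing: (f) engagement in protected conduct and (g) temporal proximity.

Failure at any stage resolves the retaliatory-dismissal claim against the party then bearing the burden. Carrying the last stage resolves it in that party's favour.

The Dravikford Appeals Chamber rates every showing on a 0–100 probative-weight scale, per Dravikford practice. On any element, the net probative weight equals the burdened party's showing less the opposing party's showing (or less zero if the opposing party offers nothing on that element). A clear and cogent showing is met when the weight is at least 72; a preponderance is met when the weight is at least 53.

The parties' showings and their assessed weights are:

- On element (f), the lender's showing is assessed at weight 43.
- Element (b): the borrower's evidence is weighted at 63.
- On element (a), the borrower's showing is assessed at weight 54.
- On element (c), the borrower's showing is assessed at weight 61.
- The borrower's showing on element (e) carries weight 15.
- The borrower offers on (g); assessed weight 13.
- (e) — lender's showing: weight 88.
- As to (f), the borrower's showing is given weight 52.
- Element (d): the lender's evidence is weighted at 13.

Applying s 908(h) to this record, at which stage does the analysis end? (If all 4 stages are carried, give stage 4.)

At Stage 1 the borrower must meet a preponderance (weight is at least 53): on (a) the weight is 54, which does reach 53, so (a) meets the standard; on (b) the weight is 63, which does reach 53, so (b) meets the standard.
  Stage 1 carried; the burden remains with the borrower.
At Stage 2 the borrower must meet a clear and cogent showing (weight is at least 72): on (c) the weight is 61, < 72, so (c) does not meet the standard.
  Not every element is met, so the borrower fails to carry Stage 2.
The lender prevails.

stage 2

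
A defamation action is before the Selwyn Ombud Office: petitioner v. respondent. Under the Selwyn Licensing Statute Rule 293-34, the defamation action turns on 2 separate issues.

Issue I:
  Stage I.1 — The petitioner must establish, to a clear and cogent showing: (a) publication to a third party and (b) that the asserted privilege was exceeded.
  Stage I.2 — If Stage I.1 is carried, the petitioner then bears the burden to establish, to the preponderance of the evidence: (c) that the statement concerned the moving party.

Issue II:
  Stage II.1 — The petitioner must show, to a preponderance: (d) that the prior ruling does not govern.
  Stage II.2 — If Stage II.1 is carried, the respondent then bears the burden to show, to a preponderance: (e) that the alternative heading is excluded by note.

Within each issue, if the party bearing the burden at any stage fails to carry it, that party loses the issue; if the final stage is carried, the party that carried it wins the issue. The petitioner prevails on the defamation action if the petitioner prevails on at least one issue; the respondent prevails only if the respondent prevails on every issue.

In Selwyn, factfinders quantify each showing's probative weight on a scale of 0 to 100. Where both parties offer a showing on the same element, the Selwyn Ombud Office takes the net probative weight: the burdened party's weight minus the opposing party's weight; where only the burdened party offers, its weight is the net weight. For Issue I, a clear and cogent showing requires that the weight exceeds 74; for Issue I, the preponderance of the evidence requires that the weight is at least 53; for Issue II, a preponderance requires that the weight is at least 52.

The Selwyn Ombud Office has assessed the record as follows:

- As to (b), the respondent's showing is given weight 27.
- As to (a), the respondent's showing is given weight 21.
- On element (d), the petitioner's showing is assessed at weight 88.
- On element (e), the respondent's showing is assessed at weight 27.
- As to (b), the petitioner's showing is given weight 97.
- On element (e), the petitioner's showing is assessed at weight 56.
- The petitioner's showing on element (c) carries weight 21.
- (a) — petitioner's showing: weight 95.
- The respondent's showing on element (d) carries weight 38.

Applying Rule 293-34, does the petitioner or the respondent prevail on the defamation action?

respondent

— Issue I —
At Stage I.1 the petitioner must meet a clear and cogent showing (weight exceeds 74): on (a) the weight is 95 less the opposing 21 gives net 74, ≤ 74, so (a) does not meet the standard; on (b) the weight is 97 less the opposing 27 gives net 70, which does not exceed 74, so (b) does not meet the standard.
  Not every element is met, so the petitioner fails to carry Stage I.1.
So the respondent prevails on this issue.
— Issue II —
At Stage II.1 the petitioner must meet a preponderance (weight is at least 52): on (d) the weight is 88 less the opposing 38 gives net 50, which does not reach 52, so (d) does not meet the standard.
  Not every element is met, so the petitioner fails to carry Stage II.1.
The analysis ends at Stage II.1; the respondent prevails on this issue.
Per-issue: Issue I → respondent; Issue II → respondent. The petitioner must prevail on at least one issue; overall, the respondent prevails.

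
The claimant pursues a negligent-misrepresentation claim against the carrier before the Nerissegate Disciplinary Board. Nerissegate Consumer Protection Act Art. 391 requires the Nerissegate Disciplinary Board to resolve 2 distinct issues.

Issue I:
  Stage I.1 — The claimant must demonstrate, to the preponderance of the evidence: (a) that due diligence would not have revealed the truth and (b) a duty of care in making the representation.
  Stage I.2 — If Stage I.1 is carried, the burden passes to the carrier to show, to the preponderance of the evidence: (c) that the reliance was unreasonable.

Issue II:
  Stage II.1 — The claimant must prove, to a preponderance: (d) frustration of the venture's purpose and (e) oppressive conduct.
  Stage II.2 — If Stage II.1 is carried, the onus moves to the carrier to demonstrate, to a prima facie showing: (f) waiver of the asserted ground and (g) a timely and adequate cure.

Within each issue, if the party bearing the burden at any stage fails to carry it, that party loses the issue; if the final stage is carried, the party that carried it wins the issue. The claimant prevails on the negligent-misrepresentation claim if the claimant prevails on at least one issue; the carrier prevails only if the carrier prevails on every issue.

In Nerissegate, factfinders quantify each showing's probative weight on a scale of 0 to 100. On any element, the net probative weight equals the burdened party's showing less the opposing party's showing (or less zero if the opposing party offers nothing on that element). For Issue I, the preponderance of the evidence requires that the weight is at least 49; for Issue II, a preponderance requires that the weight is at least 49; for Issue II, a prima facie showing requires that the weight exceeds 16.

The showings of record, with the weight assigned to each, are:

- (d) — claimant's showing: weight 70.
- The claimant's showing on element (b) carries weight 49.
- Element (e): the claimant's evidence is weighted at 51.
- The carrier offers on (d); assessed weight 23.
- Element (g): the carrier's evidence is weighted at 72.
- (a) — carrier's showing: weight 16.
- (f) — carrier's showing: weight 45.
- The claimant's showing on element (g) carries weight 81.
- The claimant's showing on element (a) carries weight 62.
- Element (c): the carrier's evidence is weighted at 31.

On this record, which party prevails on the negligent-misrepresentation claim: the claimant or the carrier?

— Issue I —
At Stage I.1 the claimant must meet the preponderance of the evidence (weight is at least 49): on (a) the weight is 62 less the opposing 16 gives net 46, < 49, so (a) does not meet the standard; on (b) the weight is 49, which does reach 49, so (b) meets the standard.
  The claimant does not carry Stage I.1.
So the carrier prevails on this issue.
— Issue II —
At Stage II.1 the claimant must meet a preponderance (weight is at least 49): on (d) the weight is 70 less the opposing 23 gives net 47, < 49, so (d) does not meet the standard; on (e) the weight is 51, which does reach 49, so (e) meets the standard.
  Not every element is met, so the claimant fails to carry Stage II.1.
The analysis ends at Stage II.1; the carrier prevails on this issue.
Per-issue: Issue I → carrier; Issue II → carrier. The claimant must prevail on at least one issue; overall, the carrier prevails.

carrier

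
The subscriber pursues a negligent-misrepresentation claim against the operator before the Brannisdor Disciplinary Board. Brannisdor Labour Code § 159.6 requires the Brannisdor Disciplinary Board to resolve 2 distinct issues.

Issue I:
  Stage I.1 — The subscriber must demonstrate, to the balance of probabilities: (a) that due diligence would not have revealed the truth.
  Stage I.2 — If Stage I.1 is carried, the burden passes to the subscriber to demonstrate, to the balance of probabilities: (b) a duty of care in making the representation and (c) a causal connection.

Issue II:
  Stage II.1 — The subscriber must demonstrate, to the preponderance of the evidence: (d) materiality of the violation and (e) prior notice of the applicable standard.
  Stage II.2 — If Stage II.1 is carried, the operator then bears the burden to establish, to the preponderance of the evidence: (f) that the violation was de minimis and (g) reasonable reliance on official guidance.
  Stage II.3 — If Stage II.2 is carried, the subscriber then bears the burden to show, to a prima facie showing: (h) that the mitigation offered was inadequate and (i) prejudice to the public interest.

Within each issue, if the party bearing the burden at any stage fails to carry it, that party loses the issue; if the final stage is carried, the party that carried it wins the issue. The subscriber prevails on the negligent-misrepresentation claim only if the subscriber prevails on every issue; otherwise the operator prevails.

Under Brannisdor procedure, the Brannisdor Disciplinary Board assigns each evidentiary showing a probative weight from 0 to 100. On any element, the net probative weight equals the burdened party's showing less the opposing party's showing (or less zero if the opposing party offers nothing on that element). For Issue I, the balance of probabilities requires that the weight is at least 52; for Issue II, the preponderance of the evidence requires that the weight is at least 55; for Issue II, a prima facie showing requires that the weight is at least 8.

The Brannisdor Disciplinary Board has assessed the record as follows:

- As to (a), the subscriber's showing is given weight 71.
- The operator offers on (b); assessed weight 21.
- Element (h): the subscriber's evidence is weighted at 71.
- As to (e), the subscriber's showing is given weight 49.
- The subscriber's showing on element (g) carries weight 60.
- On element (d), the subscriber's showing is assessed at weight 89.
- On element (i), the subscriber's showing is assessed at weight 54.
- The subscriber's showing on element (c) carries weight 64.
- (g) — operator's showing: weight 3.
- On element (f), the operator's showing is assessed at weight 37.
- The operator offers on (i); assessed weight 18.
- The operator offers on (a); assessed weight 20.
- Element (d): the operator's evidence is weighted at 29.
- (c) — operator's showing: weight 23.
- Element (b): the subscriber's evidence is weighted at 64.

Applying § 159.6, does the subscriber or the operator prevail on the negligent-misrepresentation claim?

— Issue I —
Stage I.1 (subscriber, the balance of probabilities, weight is at least 52): (a) net 71−20=51 < 52 — fails.
  Not every element is met, so the subscriber fails to carry Stage I.1.
So the operator prevails on this issue.
— Issue II —
Stage II.1 — burden on subscriber; standard: the preponderance of the evidence (weight is at least 55).
    (d): 89 − 29 = 60 ≥ 55 [met]
    (e): 49 < 55 [not met]
  The subscriber does not carry Stage II.1.
So the operator prevails on this issue.
Per-issue: Issue I → operator; Issue II → operator. The subscriber must prevail on every issue; overall, the operator prevails.

operator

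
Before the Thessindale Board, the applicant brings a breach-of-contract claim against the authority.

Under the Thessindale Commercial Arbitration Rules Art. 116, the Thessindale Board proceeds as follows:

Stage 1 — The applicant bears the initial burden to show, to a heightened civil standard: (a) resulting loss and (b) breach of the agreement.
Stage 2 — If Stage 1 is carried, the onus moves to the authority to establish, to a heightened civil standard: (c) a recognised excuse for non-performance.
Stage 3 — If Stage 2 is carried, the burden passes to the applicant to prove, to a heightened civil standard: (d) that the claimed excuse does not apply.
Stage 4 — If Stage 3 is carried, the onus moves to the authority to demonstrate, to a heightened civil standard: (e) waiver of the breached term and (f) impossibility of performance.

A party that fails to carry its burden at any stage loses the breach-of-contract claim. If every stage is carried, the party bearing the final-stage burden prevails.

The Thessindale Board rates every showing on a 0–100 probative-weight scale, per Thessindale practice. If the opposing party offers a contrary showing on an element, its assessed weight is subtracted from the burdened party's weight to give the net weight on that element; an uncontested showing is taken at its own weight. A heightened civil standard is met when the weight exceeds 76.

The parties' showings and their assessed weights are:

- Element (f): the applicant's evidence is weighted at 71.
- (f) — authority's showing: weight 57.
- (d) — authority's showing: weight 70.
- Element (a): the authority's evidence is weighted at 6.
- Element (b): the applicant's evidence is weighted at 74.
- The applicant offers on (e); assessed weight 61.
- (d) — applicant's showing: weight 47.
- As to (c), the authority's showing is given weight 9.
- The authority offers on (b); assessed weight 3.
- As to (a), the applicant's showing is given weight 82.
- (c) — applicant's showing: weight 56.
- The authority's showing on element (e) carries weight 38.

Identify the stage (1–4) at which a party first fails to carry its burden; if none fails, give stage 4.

stage 1

Stage 1 — burden on applicant; standard: a heightened civil standard (weight exceeds 76).
    (a): 82 − 6 = 76 ≤ 76 [not met]
    (b): 74 − 3 = 71 ≤ 76 [not met]
  Not every element is met, so the applicant fails to carry Stage 1.
The authority prevails.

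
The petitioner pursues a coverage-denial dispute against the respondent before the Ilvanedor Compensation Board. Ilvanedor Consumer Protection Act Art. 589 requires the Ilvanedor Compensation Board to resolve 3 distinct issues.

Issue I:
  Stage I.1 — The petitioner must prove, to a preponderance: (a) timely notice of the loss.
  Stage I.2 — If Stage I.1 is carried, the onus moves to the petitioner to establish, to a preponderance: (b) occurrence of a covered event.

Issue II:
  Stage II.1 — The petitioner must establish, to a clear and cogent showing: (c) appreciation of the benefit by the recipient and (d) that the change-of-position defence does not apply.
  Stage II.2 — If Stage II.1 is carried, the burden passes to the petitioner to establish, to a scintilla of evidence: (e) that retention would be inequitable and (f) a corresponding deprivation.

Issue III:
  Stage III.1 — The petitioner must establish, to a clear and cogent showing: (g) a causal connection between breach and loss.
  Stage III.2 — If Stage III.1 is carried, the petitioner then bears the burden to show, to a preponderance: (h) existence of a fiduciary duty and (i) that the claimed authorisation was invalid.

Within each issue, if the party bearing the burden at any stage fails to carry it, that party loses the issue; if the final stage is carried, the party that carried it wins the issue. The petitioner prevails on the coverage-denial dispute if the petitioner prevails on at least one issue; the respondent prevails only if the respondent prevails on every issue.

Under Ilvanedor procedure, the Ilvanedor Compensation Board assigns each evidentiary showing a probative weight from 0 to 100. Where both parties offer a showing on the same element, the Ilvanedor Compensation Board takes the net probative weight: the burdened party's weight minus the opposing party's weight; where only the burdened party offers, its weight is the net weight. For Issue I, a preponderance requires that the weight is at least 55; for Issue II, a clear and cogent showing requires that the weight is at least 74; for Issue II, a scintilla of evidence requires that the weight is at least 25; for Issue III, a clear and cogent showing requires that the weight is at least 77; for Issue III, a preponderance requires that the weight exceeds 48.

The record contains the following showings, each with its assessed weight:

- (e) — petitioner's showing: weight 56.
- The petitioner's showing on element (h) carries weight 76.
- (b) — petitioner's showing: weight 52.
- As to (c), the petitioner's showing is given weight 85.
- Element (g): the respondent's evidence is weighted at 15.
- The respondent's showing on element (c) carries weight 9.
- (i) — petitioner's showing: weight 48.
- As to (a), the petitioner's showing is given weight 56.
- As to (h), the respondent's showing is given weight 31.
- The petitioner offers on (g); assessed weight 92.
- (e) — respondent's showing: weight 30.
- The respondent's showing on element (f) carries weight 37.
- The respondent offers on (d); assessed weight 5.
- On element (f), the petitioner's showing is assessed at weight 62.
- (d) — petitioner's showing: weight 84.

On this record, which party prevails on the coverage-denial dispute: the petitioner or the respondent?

petitioner

— Issue I —
Stage I.1 — burden on petitioner; standard: a preponderance (weight is at least 55).
    (a): 56 ≥ 55 [met]
  Stage I.1 is satisfied; the petitioner continues to bear the burden.
Stage I.2 — burden on petitioner; standard: a preponderance (weight is at least 55).
    (b): 52 < 55 [not met]
  Not every element is met, so the petitioner fails to carry Stage I.2.
The respondent prevails on this issue.
— Issue II —
At Stage II.1 the petitioner must meet a clear and cogent showing (weight is at least 74): on (c) the weight is 85 less the opposing 9 gives net 76, which does reach 74, so (c) meets the standard; on (d) the weight is 84 less the opposing 5 gives net 79, ≥ 74, so (d) meets the standard.
  Stage II.1 is satisfied; the petitioner continues to bear the burden.
At Stage II.2 the petitioner must meet a scintilla of evidence (weight is at least 25): on (e) the weight is 56 less the opposing 30 gives net 26, which does reach 25, so (e) meets the standard; on (f) the weight is 62 less the opposing 37 gives net 25, ≥ 25, so (f) meets the standard.
  All elements met at the final stage.
With every stage satisfied, the petitioner prevails on this issue.
— Issue III —
At Stage III.1 the petitioner must meet a clear and cogent showing (weight is at least 77): on (g) the weight is 92 less the opposing 15 gives net 77, which does reach 77, so (g) meets the standard.
  All elements met. The petitioner retains the burden for Stage III.2.
At Stage III.2 the petitioner must meet a preponderance (weight exceeds 48): on (h) the weight is 76 less the opposing 31 gives net 45, ≤ 48, so (h) does not meet the standard; on (i) the weight is 48, which does not exceed 48, so (i) does not meet the standard.
  The petitioner does not carry Stage III.2.
The respondent prevails on this issue.
Per-issue: Issue I → respondent; Issue II → petitioner; Issue III → respondent. The petitioner must prevail on at least one issue; overall, the petitioner prevails.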